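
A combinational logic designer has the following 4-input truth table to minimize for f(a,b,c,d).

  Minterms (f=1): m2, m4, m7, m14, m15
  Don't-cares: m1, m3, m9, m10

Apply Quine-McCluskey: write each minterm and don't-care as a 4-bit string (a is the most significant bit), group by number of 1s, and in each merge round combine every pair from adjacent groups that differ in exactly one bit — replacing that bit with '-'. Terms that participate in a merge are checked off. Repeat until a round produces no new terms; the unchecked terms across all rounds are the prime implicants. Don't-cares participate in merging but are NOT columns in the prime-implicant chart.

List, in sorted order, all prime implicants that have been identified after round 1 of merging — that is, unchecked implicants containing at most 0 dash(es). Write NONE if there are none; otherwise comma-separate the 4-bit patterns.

0100

size-2^0 implicants → 0001(✓)  0010(✓)  0011(✓)  0100  0111(✓)  1001(✓)  1010(✓)  1110(✓)  1111(✓)
size-2^1 implicants → -001  -010  -111  0-11  00-1  001-  1-10  111-
Unchecked terms (primes): -001, -010, -111, 0-11, 00-1, 001-, 0100, 1-10, 111-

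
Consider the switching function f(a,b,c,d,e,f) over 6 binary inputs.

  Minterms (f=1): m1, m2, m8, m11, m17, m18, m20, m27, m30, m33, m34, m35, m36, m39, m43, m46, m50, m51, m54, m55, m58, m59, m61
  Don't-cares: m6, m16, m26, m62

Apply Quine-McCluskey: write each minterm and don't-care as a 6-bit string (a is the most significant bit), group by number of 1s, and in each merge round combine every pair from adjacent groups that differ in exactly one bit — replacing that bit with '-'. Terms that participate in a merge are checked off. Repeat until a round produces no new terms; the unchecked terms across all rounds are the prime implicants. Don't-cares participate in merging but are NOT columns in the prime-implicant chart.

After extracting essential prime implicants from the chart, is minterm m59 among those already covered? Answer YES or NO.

size-2^0 implicants → 000001(✓)  000010(✓)  000110(✓)  001000  001011(✓)  010000(✓)  010001(✓)  010010(✓)  010100(✓)  011010(✓)  011011(✓)  011110(✓)  100001(✓)  100010(✓)  100011(✓)  100100  100111(✓)  101011(✓)  101110(✓)  110010(✓)  110011(✓)  110110(✓)  110111(✓)  111010(✓)  111011(✓)  111101  111110(✓)
size-2^1 implicants → -00001  -00010(✓)  -01011(✓)  -10010(✓)  -11010(✓)  -11011(✓)  -11110(✓)  0-0001  0-0010(✓)  0-1011(✓)  000-10  01-010(✓)  010-00  0100-0  01000-  011-10(✓)  01101-(✓)  1-0010(✓)  1-0011(✓)  1-0111(✓)  1-1011(✓)  1-1110  10-011(✓)  100-11(✓)  1000-1  10001-(✓)  11-010(✓)  11-011(✓)  11-110(✓)  110-10(✓)  110-11(✓)  11001-(✓)  11011-(✓)  111-10(✓)  11101-(✓)
size-2^2 implicants → --0010  --1011  -1-010  -11-10  -1101-  1--011  1-0-11  1-001-  11--10  11-01-  110-1-
Unchecked terms (primes): --0010, --1011, -00001, -1-010, -11-10, -1101-, 0-0001, 000-10, 001000, 010-00, 0100-0, 01000-, 1--011, 1-0-11, 1-001-, 1-1110, 1000-1, 100100, 11--10, 11-01-, 110-1-, 111101
Minterm coverage:
  m1 ⊆ -00001,0-0001
  m2 ⊆ --0010,000-10
  m8 ⊆ 001000 [E]
  m11 ⊆ --1011 [E]
  m17 ⊆ 0-0001,01000-
  m18 ⊆ --0010,-1-010,0100-0
  m20 ⊆ 010-00 [E]
  m27 ⊆ --1011,-1101-
  m30 ⊆ -11-10 [E]
  m33 ⊆ -00001,1000-1
  m34 ⊆ --0010,1-001-
  m35 ⊆ 1--011,1-0-11,1-001-,1000-1
  m36 ⊆ 100100 [E]
  m39 ⊆ 1-0-11 [E]
  m43 ⊆ --1011,1--011
  m46 ⊆ 1-1110 [E]
  m50 ⊆ --0010,-1-010,1-001-,11--10,11-01-,110-1-
  m51 ⊆ 1--011,1-0-11,1-001-,11-01-,110-1-
  m54 ⊆ 11--10,110-1-
  m55 ⊆ 1-0-11,110-1-
  m58 ⊆ -1-010,-11-10,-1101-,11--10,11-01-
  m59 ⊆ --1011,-1101-,1--011,11-01-
  m61 ⊆ 111101 [E]
E = {--1011, -11-10, 001000, 010-00, 1-0-11, 1-1110, 100100, 111101}

YES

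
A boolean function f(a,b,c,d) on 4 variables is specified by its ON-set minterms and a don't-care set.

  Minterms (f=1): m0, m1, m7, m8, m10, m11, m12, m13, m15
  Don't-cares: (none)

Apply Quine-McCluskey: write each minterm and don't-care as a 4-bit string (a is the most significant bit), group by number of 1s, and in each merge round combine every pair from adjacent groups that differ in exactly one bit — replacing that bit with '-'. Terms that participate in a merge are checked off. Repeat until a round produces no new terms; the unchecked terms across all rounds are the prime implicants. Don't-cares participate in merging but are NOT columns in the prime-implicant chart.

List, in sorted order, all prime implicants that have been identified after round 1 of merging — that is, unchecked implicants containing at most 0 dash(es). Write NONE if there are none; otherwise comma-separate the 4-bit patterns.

size-2^0 implicants → 0000(✓)  0001(✓)  0111(✓)  1000(✓)  1010(✓)  1011(✓)  1100(✓)  1101(✓)  1111(✓)
size-2^1 implicants → -000  -111  000-  1-00  1-11  10-0  101-  11-1  110-
Unchecked terms (primes): -000, -111, 000-, 1-00, 1-11, 10-0, 101-, 11-1, 110-

NONE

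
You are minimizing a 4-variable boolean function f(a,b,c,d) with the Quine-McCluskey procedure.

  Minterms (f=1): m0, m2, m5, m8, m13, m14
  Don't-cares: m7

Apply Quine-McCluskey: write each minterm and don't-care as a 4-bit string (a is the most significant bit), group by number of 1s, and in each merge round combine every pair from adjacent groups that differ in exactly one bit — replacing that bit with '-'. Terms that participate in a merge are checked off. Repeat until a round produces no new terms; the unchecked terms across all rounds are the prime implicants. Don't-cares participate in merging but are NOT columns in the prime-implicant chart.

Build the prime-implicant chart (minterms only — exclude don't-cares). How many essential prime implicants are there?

4

[col 0] 0000*, 0010*, 0101*, 0111*, 1000*, 1101*, 1110
[col 1] -000, -101, 00-0, 01-1
Prime implicants: -000, -101, 00-0, 01-1, 1110
PI chart (minterm → PIs covering it):
  0 | -000,00-0
  2 | 00-0  (sole → essential)
  5 | -101,01-1
  8 | -000  (sole → essential)
  13 | -101  (sole → essential)
  14 | 1110  (sole → essential)
Essential prime implicants: -000, -101, 00-0, 1110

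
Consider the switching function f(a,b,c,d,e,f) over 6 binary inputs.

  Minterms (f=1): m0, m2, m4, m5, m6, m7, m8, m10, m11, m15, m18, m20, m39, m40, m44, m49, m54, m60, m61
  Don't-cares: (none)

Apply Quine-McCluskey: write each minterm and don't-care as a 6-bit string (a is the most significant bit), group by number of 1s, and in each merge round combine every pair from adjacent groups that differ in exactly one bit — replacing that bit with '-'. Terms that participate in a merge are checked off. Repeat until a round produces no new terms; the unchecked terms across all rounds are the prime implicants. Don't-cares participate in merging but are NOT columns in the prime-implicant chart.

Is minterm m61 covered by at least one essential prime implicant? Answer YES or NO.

Round 0: 000000✓ 000010✓ 000100✓ 000101✓ 000110✓ 000111✓ 001000✓ 001010✓ 001011✓ 001111✓ 010010✓ 010100✓ 100111✓ 101000✓ 101100✓ 110001 110110 111100✓ 111101✓
Round 1: -00111 -01000 0-0010 0-0100 00-000✓ 00-010✓ 00-111 000-00✓ 000-10✓ 0000-0✓ 0001-0✓ 0001-1✓ 00010-✓ 00011-✓ 001-11 0010-0✓ 00101- 1-1100 101-00 11110-
Round 2: 00-0-0 000--0 0001--
PIs = {-00111, -01000, 0-0010, 0-0100, 00-0-0, 00-111, 000--0, 0001--, 001-11, 00101-, 1-1100, 101-00, 110001, 110110, 11110-}
Coverage chart:
  m0: 00-0-0,000--0
  m2: 0-0010,00-0-0,000--0
  m4: 0-0100,000--0,0001--
  m5: 0001-- ←essential
  m6: 000--0,0001--
  m7: -00111,00-111,0001--
  m8: -01000,00-0-0
  m10: 00-0-0,00101-
  m11: 001-11,00101-
  m15: 00-111,001-11
  m18: 0-0010 ←essential
  m20: 0-0100 ←essential
  m39: -00111 ←essential
  m40: -01000,101-00
  m44: 1-1100,101-00
  m49: 110001 ←essential
  m54: 110110 ←essential
  m60: 1-1100,11110-
  m61: 11110- ←essential
Essential: -00111, 0-0010, 0-0100, 0001--, 110001, 110110, 11110-

YES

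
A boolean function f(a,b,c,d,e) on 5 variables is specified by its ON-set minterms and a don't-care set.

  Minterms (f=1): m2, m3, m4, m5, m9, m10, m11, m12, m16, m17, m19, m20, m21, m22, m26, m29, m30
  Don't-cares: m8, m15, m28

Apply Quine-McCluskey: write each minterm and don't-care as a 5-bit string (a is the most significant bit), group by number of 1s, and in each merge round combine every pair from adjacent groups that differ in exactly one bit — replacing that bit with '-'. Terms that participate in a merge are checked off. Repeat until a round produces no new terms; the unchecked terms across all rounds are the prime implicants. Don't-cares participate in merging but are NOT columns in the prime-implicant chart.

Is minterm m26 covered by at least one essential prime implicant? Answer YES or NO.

NO

[col 0] 00010*, 00011*, 00100*, 00101*, 01000*, 01001*, 01010*, 01011*, 01100*, 01111*, 10000*, 10001*, 10011*, 10100*, 10101*, 10110*, 11010*, 11100*, 11101*, 11110*
[col 1] -0011, -0100*, -0101*, -1010, -1100*, 0-010*, 0-011*, 0-100*, 0001-*, 0010-*, 01-00, 01-11, 010-0*, 010-1*, 0100-*, 0101-*, 1-100*, 1-101*, 1-110*, 10-00*, 10-01*, 100-1, 1000-*, 101-0*, 1010-*, 11-10, 111-0*, 1110-*
[col 2] --100, -010-, 0-01-, 010--, 1-1-0, 1-10-, 10-0-
Prime implicants: --100, -0011, -010-, -1010, 0-01-, 01-00, 01-11, 010--, 1-1-0, 1-10-, 10-0-, 100-1, 11-10
PI chart (minterm → PIs covering it):
  2 | 0-01-  (sole → essential)
  3 | -0011,0-01-
  4 | --100,-010-
  5 | -010-  (sole → essential)
  9 | 010--  (sole → essential)
  10 | -1010,0-01-,010--
  11 | 0-01-,01-11,010--
  12 | --100,01-00
  16 | 10-0-  (sole → essential)
  17 | 10-0-,100-1
  19 | -0011,100-1
  20 | --100,-010-,1-1-0,1-10-,10-0-
  21 | -010-,1-10-,10-0-
  22 | 1-1-0  (sole → essential)
  26 | -1010,11-10
  29 | 1-10-  (sole → essential)
  30 | 1-1-0,11-10
Essential prime implicants: -010-, 0-01-, 010--, 1-1-0, 1-10-, 10-0-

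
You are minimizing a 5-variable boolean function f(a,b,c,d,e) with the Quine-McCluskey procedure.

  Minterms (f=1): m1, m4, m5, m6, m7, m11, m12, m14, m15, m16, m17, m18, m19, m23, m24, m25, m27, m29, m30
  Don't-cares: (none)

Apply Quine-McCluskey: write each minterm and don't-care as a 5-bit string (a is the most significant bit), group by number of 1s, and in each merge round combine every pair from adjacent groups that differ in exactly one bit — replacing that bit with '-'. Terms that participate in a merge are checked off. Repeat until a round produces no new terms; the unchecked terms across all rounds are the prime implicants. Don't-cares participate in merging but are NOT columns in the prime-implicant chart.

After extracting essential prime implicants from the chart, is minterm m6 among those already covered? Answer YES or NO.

size-2^0 implicants → 00001(✓)  00100(✓)  00101(✓)  00110(✓)  00111(✓)  01011(✓)  01100(✓)  01110(✓)  01111(✓)  10000(✓)  10001(✓)  10010(✓)  10011(✓)  10111(✓)  11000(✓)  11001(✓)  11011(✓)  11101(✓)  11110(✓)
size-2^1 implicants → -0001  -0111  -1011  -1110  0-100(✓)  0-110(✓)  0-111(✓)  00-01  001-0(✓)  001-1(✓)  0010-(✓)  0011-(✓)  01-11  011-0(✓)  0111-(✓)  1-000(✓)  1-001(✓)  1-011(✓)  10-11  100-0(✓)  100-1(✓)  1000-(✓)  1001-(✓)  11-01  110-1(✓)  1100-(✓)
size-2^2 implicants → 0-1-0  0-11-  001--  1-0-1  1-00-  100--
Unchecked terms (primes): -0001, -0111, -1011, -1110, 0-1-0, 0-11-, 00-01, 001--, 01-11, 1-0-1, 1-00-, 10-11, 100--, 11-01
Minterm coverage:
  m1 ⊆ -0001,00-01
  m4 ⊆ 0-1-0,001--
  m5 ⊆ 00-01,001--
  m6 ⊆ 0-1-0,0-11-,001--
  m7 ⊆ -0111,0-11-,001--
  m11 ⊆ -1011,01-11
  m12 ⊆ 0-1-0 [E]
  m14 ⊆ -1110,0-1-0,0-11-
  m15 ⊆ 0-11-,01-11
  m16 ⊆ 1-00-,100--
  m17 ⊆ -0001,1-0-1,1-00-,100--
  m18 ⊆ 100-- [E]
  m19 ⊆ 1-0-1,10-11,100--
  m23 ⊆ -0111,10-11
  m24 ⊆ 1-00- [E]
  m25 ⊆ 1-0-1,1-00-,11-01
  m27 ⊆ -1011,1-0-1
  m29 ⊆ 11-01 [E]
  m30 ⊆ -1110 [E]
E = {-1110, 0-1-0, 1-00-, 100--, 11-01}

YES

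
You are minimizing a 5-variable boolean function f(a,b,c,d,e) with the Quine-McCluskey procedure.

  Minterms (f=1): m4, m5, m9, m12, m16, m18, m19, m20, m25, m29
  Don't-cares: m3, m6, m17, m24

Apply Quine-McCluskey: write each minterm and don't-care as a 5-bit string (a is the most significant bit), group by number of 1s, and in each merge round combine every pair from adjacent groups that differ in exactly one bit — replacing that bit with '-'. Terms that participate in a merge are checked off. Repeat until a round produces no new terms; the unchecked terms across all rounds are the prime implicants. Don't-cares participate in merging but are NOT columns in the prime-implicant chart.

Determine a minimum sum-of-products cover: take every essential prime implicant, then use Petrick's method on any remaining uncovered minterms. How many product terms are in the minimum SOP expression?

size-2^0 implicants → 00011(✓)  00100(✓)  00101(✓)  00110(✓)  01001(✓)  01100(✓)  10000(✓)  10001(✓)  10010(✓)  10011(✓)  10100(✓)  11000(✓)  11001(✓)  11101(✓)
size-2^1 implicants → -0011  -0100  -1001  0-100  001-0  0010-  1-000(✓)  1-001(✓)  10-00  100-0(✓)  100-1(✓)  1000-(✓)  1001-(✓)  11-01  1100-(✓)
size-2^2 implicants → 1-00-  100--
Unchecked terms (primes): -0011, -0100, -1001, 0-100, 001-0, 0010-, 1-00-, 10-00, 100--, 11-01
Minterm coverage:
  m4 ⊆ -0100,0-100,001-0,0010-
  m5 ⊆ 0010- [E]
  m9 ⊆ -1001 [E]
  m12 ⊆ 0-100 [E]
  m16 ⊆ 1-00-,10-00,100--
  m18 ⊆ 100-- [E]
  m19 ⊆ -0011,100--
  m20 ⊆ -0100,10-00
  m25 ⊆ -1001,1-00-,11-01
  m29 ⊆ 11-01 [E]
E = {-1001, 0-100, 0010-, 100--, 11-01}
Petrick residual → -0100
Cover = b'cd'e' + bc'd'e + a'cd'e' + a'b'cd' + ab'c' + abd'e  |cover|=6

6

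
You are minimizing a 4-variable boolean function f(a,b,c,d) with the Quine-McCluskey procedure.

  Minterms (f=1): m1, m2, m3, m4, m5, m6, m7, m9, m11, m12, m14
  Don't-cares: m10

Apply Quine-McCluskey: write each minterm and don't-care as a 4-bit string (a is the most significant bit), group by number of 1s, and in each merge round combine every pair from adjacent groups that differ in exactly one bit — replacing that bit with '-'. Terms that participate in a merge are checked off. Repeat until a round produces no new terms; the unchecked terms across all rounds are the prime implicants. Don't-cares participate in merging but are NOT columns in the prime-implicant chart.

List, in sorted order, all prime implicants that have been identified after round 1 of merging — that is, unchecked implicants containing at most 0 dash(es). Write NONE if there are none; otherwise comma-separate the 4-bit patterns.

size-2^0 implicants → 0001(✓)  0010(✓)  0011(✓)  0100(✓)  0101(✓)  0110(✓)  0111(✓)  1001(✓)  1010(✓)  1011(✓)  1100(✓)  1110(✓)
size-2^1 implicants → -001(✓)  -010(✓)  -011(✓)  -100(✓)  -110(✓)  0-01(✓)  0-10(✓)  0-11(✓)  00-1(✓)  001-(✓)  01-0(✓)  01-1(✓)  010-(✓)  011-(✓)  1-10(✓)  10-1(✓)  101-(✓)  11-0(✓)
size-2^2 implicants → --10  -0-1  -01-  -1-0  0--1  0-1-  01--
Unchecked terms (primes): --10, -0-1, -01-, -1-0, 0--1, 0-1-, 01--

NONE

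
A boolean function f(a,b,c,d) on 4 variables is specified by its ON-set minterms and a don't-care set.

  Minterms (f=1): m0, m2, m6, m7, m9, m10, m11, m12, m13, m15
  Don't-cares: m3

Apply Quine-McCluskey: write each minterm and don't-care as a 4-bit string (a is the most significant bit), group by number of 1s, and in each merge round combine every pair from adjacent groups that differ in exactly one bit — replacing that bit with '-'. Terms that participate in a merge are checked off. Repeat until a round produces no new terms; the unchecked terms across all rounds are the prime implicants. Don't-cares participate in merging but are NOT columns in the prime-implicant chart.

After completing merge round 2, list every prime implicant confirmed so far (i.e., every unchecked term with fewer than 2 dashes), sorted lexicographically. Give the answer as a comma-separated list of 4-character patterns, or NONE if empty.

Round 0: 0000✓ 0010✓ 0011✓ 0110✓ 0111✓ 1001✓ 1010✓ 1011✓ 1100✓ 1101✓ 1111✓
Round 1: -010✓ -011✓ -111✓ 0-10✓ 0-11✓ 00-0 001-✓ 011-✓ 1-01✓ 1-11✓ 10-1✓ 101-✓ 11-1✓ 110-
Round 2: --11 -01- 0-1- 1--1
PIs = {--11, -01-, 0-1-, 00-0, 1--1, 110-}

00-0, 110-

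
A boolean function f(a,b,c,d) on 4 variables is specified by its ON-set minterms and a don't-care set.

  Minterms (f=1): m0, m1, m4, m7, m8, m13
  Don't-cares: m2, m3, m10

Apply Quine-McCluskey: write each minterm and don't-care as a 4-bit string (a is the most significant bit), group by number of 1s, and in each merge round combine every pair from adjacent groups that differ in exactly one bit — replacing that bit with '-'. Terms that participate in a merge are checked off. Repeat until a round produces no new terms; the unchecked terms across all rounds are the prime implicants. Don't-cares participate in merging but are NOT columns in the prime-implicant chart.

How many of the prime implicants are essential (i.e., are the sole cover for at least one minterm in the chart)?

5

[col 0] 0000*, 0001*, 0010*, 0011*, 0100*, 0111*, 1000*, 1010*, 1101
[col 1] -000*, -010*, 0-00, 0-11, 00-0*, 00-1*, 000-*, 001-*, 10-0*
[col 2] -0-0, 00--
Prime implicants: -0-0, 0-00, 0-11, 00--, 1101
PI chart (minterm → PIs covering it):
  0 | -0-0,0-00,00--
  1 | 00--  (sole → essential)
  4 | 0-00  (sole → essential)
  7 | 0-11  (sole → essential)
  8 | -0-0  (sole → essential)
  13 | 1101  (sole → essential)
Essential prime implicants: -0-0, 0-00, 0-11, 00--, 1101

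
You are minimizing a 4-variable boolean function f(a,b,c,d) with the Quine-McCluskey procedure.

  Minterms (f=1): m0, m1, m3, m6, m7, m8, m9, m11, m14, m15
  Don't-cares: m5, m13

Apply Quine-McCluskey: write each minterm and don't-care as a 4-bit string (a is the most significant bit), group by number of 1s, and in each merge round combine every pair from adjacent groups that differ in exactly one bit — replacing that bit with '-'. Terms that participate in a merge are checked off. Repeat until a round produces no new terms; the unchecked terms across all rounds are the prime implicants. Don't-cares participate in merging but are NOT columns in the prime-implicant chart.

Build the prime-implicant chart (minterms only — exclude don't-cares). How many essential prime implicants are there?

3

size-2^0 implicants → 0000(✓)  0001(✓)  0011(✓)  0101(✓)  0110(✓)  0111(✓)  1000(✓)  1001(✓)  1011(✓)  1101(✓)  1110(✓)  1111(✓)
size-2^1 implicants → -000(✓)  -001(✓)  -011(✓)  -101(✓)  -110(✓)  -111(✓)  0-01(✓)  0-11(✓)  00-1(✓)  000-(✓)  01-1(✓)  011-(✓)  1-01(✓)  1-11(✓)  10-1(✓)  100-(✓)  11-1(✓)  111-(✓)
size-2^2 implicants → --01(✓)  --11(✓)  -0-1(✓)  -00-  -1-1(✓)  -11-  0--1(✓)  1--1(✓)
size-2^3 implicants → ---1
Unchecked terms (primes): ---1, -00-, -11-
Minterm coverage:
  m0 ⊆ -00- [E]
  m1 ⊆ ---1,-00-
  m3 ⊆ ---1 [E]
  m6 ⊆ -11- [E]
  m7 ⊆ ---1,-11-
  m8 ⊆ -00- [E]
  m9 ⊆ ---1,-00-
  m11 ⊆ ---1 [E]
  m14 ⊆ -11- [E]
  m15 ⊆ ---1,-11-
E = {---1, -00-, -11-}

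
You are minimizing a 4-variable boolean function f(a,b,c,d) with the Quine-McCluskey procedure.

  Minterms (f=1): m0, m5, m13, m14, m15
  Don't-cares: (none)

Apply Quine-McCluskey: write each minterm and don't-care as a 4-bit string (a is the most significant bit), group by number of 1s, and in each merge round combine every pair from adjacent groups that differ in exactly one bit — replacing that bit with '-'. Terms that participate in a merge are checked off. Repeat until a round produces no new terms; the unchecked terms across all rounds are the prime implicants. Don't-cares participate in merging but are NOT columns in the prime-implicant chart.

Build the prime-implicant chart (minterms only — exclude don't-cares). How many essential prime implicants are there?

3

[col 0] 0000, 0101*, 1101*, 1110*, 1111*
[col 1] -101, 11-1, 111-
Prime implicants: -101, 0000, 11-1, 111-
PI chart (minterm → PIs covering it):
  0 | 0000  (sole → essential)
  5 | -101  (sole → essential)
  13 | -101,11-1
  14 | 111-  (sole → essential)
  15 | 11-1,111-
Essential prime implicants: -101, 0000, 111-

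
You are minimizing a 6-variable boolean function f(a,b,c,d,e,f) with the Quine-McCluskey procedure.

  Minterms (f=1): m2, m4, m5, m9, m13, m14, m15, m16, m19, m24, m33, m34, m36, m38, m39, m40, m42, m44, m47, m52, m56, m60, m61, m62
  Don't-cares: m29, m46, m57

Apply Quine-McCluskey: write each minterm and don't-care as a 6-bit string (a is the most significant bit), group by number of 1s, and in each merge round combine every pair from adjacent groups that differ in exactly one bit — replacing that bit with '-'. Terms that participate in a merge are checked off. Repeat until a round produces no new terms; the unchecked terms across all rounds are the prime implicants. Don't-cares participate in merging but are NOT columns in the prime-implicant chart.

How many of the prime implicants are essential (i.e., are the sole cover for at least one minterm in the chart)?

[col 0] 000010*, 000100*, 000101*, 001001*, 001101*, 001110*, 001111*, 010000*, 010011, 011000*, 011101*, 100001, 100010*, 100100*, 100110*, 100111*, 101000*, 101010*, 101100*, 101110*, 101111*, 110100*, 111000*, 111001*, 111100*, 111101*, 111110*
[col 1] -00010, -00100, -01110*, -01111*, -11000, -11101, 0-1101, 00-101, 00010-, 001-01, 0011-1, 00111-*, 01-000, 1-0100*, 1-1000*, 1-1100*, 1-1110*, 10-010*, 10-100*, 10-110*, 10-111*, 100-10*, 1001-0*, 10011-*, 101-00*, 101-10*, 1010-0*, 1011-0*, 10111-*, 11-100*, 111-00*, 111-01*, 11100-*, 1111-0*, 11110-*
[col 2] -0111-, 1--100, 1-1-00, 1-11-0, 10--10, 10-1-0, 10-11-, 101--0, 111-0-
Prime implicants: -00010, -00100, -0111-, -11000, -11101, 0-1101, 00-101, 00010-, 001-01, 0011-1, 01-000, 010011, 1--100, 1-1-00, 1-11-0, 10--10, 10-1-0, 10-11-, 100001, 101--0, 111-0-
PI chart (minterm → PIs covering it):
  2 | -00010  (sole → essential)
  4 | -00100,00010-
  5 | 00-101,00010-
  9 | 001-01  (sole → essential)
  13 | 0-1101,00-101,001-01,0011-1
  14 | -0111-  (sole → essential)
  15 | -0111-,0011-1
  16 | 01-000  (sole → essential)
  19 | 010011  (sole → essential)
  24 | -11000,01-000
  33 | 100001  (sole → essential)
  34 | -00010,10--10
  36 | -00100,1--100,10-1-0
  38 | 10--10,10-1-0,10-11-
  39 | 10-11-  (sole → essential)
  40 | 1-1-00,101--0
  42 | 10--10,101--0
  44 | 1--100,1-1-00,1-11-0,10-1-0,101--0
  47 | -0111-,10-11-
  52 | 1--100  (sole → essential)
  56 | -11000,1-1-00,111-0-
  60 | 1--100,1-1-00,1-11-0,111-0-
  61 | -11101,111-0-
  62 | 1-11-0  (sole → essential)
Essential prime implicants: -00010, -0111-, 001-01, 01-000, 010011, 1--100, 1-11-0, 10-11-, 100001

9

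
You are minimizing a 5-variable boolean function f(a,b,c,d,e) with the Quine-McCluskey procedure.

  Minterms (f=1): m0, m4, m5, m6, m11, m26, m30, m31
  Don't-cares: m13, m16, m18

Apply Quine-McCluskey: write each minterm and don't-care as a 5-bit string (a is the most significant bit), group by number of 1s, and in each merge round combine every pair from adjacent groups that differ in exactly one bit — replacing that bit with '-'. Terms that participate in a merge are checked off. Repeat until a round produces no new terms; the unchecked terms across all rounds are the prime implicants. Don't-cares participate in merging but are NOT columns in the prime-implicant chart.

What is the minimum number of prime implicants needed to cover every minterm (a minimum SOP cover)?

Round 0: 00000✓ 00100✓ 00101✓ 00110✓ 01011 01101✓ 10000✓ 10010✓ 11010✓ 11110✓ 11111✓
Round 1: -0000 0-101 00-00 001-0 0010- 1-010 100-0 11-10 1111-
PIs = {-0000, 0-101, 00-00, 001-0, 0010-, 01011, 1-010, 100-0, 11-10, 1111-}
Coverage chart:
  m0: -0000,00-00
  m4: 00-00,001-0,0010-
  m5: 0-101,0010-
  m6: 001-0 ←essential
  m11: 01011 ←essential
  m26: 1-010,11-10
  m30: 11-10,1111-
  m31: 1111- ←essential
Essential: 001-0, 01011, 1111-
Petrick residual → -0000, 0-101, 1-010
Min cover (6 terms): b'c'd'e' + a'cd'e + a'b'ce' + a'bc'de + ac'de' + abcd

6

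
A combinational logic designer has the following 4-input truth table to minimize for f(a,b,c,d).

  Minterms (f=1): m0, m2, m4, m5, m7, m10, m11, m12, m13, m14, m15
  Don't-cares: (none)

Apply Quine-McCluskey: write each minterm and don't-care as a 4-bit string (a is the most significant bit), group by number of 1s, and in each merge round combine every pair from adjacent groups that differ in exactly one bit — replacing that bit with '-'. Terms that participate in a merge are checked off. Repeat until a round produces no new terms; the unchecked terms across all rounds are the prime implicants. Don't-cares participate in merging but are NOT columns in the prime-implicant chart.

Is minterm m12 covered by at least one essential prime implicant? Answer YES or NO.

[col 0] 0000*, 0010*, 0100*, 0101*, 0111*, 1010*, 1011*, 1100*, 1101*, 1110*, 1111*
[col 1] -010, -100*, -101*, -111*, 0-00, 00-0, 01-1*, 010-*, 1-10*, 1-11*, 101-*, 11-0*, 11-1*, 110-*, 111-*
[col 2] -1-1, -10-, 1-1-, 11--
Prime implicants: -010, -1-1, -10-, 0-00, 00-0, 1-1-, 11--
PI chart (minterm → PIs covering it):
  0 | 0-00,00-0
  2 | -010,00-0
  4 | -10-,0-00
  5 | -1-1,-10-
  7 | -1-1  (sole → essential)
  10 | -010,1-1-
  11 | 1-1-  (sole → essential)
  12 | -10-,11--
  13 | -1-1,-10-,11--
  14 | 1-1-,11--
  15 | -1-1,1-1-,11--
Essential prime implicants: -1-1, 1-1-

NO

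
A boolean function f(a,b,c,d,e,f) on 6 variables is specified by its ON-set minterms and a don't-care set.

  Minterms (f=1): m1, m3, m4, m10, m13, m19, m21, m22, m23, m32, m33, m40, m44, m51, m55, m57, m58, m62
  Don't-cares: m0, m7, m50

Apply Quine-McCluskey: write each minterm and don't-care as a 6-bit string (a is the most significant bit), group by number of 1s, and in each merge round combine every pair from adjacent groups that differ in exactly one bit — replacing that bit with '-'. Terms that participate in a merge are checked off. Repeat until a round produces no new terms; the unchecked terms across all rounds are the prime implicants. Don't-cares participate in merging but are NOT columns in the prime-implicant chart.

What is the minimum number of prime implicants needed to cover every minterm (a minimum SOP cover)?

size-2^0 implicants → 000000(✓)  000001(✓)  000011(✓)  000100(✓)  000111(✓)  001010  001101  010011(✓)  010101(✓)  010110(✓)  010111(✓)  100000(✓)  100001(✓)  101000(✓)  101100(✓)  110010(✓)  110011(✓)  110111(✓)  111001  111010(✓)  111110(✓)
size-2^1 implicants → -00000(✓)  -00001(✓)  -10011(✓)  -10111(✓)  0-0011(✓)  0-0111(✓)  000-00  000-11(✓)  0000-1  00000-(✓)  010-11(✓)  0101-1  01011-  10-000  10000-(✓)  101-00  11-010  110-11(✓)  11001-  111-10
size-2^2 implicants → -0000-  -10-11  0-0-11
Unchecked terms (primes): -0000-, -10-11, 0-0-11, 000-00, 0000-1, 001010, 001101, 0101-1, 01011-, 10-000, 101-00, 11-010, 11001-, 111-10, 111001
Minterm coverage:
  m1 ⊆ -0000-,0000-1
  m3 ⊆ 0-0-11,0000-1
  m4 ⊆ 000-00 [E]
  m10 ⊆ 001010 [E]
  m13 ⊆ 001101 [E]
  m19 ⊆ -10-11,0-0-11
  m21 ⊆ 0101-1 [E]
  m22 ⊆ 01011- [E]
  m23 ⊆ -10-11,0-0-11,0101-1,01011-
  m32 ⊆ -0000-,10-000
  m33 ⊆ -0000- [E]
  m40 ⊆ 10-000,101-00
  m44 ⊆ 101-00 [E]
  m51 ⊆ -10-11,11001-
  m55 ⊆ -10-11 [E]
  m57 ⊆ 111001 [E]
  m58 ⊆ 11-010,111-10
  m62 ⊆ 111-10 [E]
E = {-0000-, -10-11, 000-00, 001010, 001101, 0101-1, 01011-, 101-00, 111-10, 111001}
Petrick residual → 0-0-11
Cover = b'c'd'e' + bc'ef + a'c'ef + a'b'c'e'f' + a'b'cd'ef' + a'b'cde'f + a'bc'df + a'bc'de + ab'ce'f' + abcef' + abcd'e'f  |cover|=11

11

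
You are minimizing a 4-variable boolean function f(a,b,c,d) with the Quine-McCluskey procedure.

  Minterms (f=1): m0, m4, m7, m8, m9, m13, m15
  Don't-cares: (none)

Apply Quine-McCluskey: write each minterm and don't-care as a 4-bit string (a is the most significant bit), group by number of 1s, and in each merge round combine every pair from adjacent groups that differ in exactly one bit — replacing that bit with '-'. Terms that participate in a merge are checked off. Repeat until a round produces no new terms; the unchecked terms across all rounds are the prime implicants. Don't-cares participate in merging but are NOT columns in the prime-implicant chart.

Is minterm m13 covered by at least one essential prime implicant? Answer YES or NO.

[col 0] 0000*, 0100*, 0111*, 1000*, 1001*, 1101*, 1111*
[col 1] -000, -111, 0-00, 1-01, 100-, 11-1
Prime implicants: -000, -111, 0-00, 1-01, 100-, 11-1
PI chart (minterm → PIs covering it):
  0 | -000,0-00
  4 | 0-00  (sole → essential)
  7 | -111  (sole → essential)
  8 | -000,100-
  9 | 1-01,100-
  13 | 1-01,11-1
  15 | -111,11-1
Essential prime implicants: -111, 0-00

NO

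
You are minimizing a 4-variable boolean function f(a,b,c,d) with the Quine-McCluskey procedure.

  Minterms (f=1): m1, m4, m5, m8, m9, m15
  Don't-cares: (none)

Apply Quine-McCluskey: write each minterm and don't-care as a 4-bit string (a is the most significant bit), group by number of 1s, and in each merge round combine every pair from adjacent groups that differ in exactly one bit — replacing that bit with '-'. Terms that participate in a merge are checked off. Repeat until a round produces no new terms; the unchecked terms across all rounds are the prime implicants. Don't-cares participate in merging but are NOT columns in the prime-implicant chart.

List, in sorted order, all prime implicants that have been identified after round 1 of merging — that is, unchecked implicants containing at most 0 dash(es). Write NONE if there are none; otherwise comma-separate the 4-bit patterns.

[col 0] 0001*, 0100*, 0101*, 1000*, 1001*, 1111
[col 1] -001, 0-01, 010-, 100-
Prime implicants: -001, 0-01, 010-, 100-, 1111

1111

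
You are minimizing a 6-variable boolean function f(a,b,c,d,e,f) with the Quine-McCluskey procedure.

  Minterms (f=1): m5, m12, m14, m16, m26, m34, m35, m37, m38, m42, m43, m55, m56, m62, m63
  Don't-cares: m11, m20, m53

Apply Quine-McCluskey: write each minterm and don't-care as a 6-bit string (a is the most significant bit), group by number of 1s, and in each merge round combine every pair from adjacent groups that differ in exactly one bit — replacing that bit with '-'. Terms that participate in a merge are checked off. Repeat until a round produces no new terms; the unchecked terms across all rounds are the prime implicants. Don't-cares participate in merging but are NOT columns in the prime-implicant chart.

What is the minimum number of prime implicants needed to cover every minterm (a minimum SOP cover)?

9

[col 0] 000101*, 001011*, 001100*, 001110*, 010000*, 010100*, 011010, 100010*, 100011*, 100101*, 100110*, 101010*, 101011*, 110101*, 110111*, 111000, 111110*, 111111*
[col 1] -00101, -01011, 0011-0, 010-00, 1-0101, 10-010*, 10-011*, 100-10, 10001-*, 10101-*, 11-111, 1101-1, 11111-
[col 2] 10-01-
Prime implicants: -00101, -01011, 0011-0, 010-00, 011010, 1-0101, 10-01-, 100-10, 11-111, 1101-1, 111000, 11111-
PI chart (minterm → PIs covering it):
  5 | -00101  (sole → essential)
  12 | 0011-0  (sole → essential)
  14 | 0011-0  (sole → essential)
  16 | 010-00  (sole → essential)
  26 | 011010  (sole → essential)
  34 | 10-01-,100-10
  35 | 10-01-  (sole → essential)
  37 | -00101,1-0101
  38 | 100-10  (sole → essential)
  42 | 10-01-  (sole → essential)
  43 | -01011,10-01-
  55 | 11-111,1101-1
  56 | 111000  (sole → essential)
  62 | 11111-  (sole → essential)
  63 | 11-111,11111-
Essential prime implicants: -00101, 0011-0, 010-00, 011010, 10-01-, 100-10, 111000, 11111-
Petrick residual → 11-111
Minimum SOP uses 9 PIs: b'c'de'f + a'b'cdf' + a'bc'e'f' + a'bcd'ef' + ab'd'e + ab'c'ef' + abdef + abcd'e'f' + abcde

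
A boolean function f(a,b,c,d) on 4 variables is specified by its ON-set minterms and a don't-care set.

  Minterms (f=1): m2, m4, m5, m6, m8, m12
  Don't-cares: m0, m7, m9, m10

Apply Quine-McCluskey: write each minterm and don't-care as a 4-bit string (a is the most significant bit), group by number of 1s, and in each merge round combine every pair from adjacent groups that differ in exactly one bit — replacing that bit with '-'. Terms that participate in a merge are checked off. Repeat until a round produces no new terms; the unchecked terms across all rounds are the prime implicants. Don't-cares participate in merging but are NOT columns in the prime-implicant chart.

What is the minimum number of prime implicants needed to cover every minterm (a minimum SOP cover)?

[col 0] 0000*, 0010*, 0100*, 0101*, 0110*, 0111*, 1000*, 1001*, 1010*, 1100*
[col 1] -000*, -010*, -100*, 0-00*, 0-10*, 00-0*, 01-0*, 01-1*, 010-*, 011-*, 1-00*, 10-0*, 100-
[col 2] --00, -0-0, 0--0, 01--
Prime implicants: --00, -0-0, 0--0, 01--, 100-
PI chart (minterm → PIs covering it):
  2 | -0-0,0--0
  4 | --00,0--0,01--
  5 | 01--  (sole → essential)
  6 | 0--0,01--
  8 | --00,-0-0,100-
  12 | --00  (sole → essential)
Essential prime implicants: --00, 01--
Petrick residual → -0-0
Minimum SOP uses 3 PIs: c'd' + b'd' + a'b

3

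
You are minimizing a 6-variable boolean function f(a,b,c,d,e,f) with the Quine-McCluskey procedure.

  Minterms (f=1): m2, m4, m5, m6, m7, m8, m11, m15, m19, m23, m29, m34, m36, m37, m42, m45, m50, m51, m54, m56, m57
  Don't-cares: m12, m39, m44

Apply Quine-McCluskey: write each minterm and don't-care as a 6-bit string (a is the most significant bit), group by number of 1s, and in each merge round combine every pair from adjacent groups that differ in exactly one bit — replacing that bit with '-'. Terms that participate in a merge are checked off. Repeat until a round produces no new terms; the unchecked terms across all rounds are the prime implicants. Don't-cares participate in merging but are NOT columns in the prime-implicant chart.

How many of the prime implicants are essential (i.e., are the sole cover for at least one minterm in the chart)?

7

[col 0] 000010*, 000100*, 000101*, 000110*, 000111*, 001000*, 001011*, 001100*, 001111*, 010011*, 010111*, 011101, 100010*, 100100*, 100101*, 100111*, 101010*, 101100*, 101101*, 110010*, 110011*, 110110*, 111000*, 111001*
[col 1] -00010, -00100*, -00101*, -00111*, -01100*, -10011, 0-0111, 00-100*, 00-111, 000-10, 0001-0*, 0001-1*, 00010-*, 00011-*, 001-00, 001-11, 010-11, 1-0010, 10-010, 10-100*, 10-101*, 1001-1*, 10010-*, 10110-*, 110-10, 11001-, 11100-
[col 2] -0-100, -001-1, -0010-, 0001--, 10-10-
Prime implicants: -0-100, -00010, -001-1, -0010-, -10011, 0-0111, 00-111, 000-10, 0001--, 001-00, 001-11, 010-11, 011101, 1-0010, 10-010, 10-10-, 110-10, 11001-, 11100-
PI chart (minterm → PIs covering it):
  2 | -00010,000-10
  4 | -0-100,-0010-,0001--
  5 | -001-1,-0010-,0001--
  6 | 000-10,0001--
  7 | -001-1,0-0111,00-111,0001--
  8 | 001-00  (sole → essential)
  11 | 001-11  (sole → essential)
  15 | 00-111,001-11
  19 | -10011,010-11
  23 | 0-0111,010-11
  29 | 011101  (sole → essential)
  34 | -00010,1-0010,10-010
  36 | -0-100,-0010-,10-10-
  37 | -001-1,-0010-,10-10-
  42 | 10-010  (sole → essential)
  45 | 10-10-  (sole → essential)
  50 | 1-0010,110-10,11001-
  51 | -10011,11001-
  54 | 110-10  (sole → essential)
  56 | 11100-  (sole → essential)
  57 | 11100-  (sole → essential)
Essential prime implicants: 001-00, 001-11, 011101, 10-010, 10-10-, 110-10, 11100-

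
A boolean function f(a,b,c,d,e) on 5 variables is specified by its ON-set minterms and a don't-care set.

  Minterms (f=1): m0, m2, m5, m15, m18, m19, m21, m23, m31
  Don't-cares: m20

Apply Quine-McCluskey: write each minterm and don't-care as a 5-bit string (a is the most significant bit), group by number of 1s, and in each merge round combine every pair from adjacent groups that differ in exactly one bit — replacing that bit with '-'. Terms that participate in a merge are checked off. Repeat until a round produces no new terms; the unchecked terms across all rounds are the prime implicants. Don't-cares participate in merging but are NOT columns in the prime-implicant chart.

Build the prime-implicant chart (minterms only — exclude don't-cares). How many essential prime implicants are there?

3

Round 0: 00000✓ 00010✓ 00101✓ 01111✓ 10010✓ 10011✓ 10100✓ 10101✓ 10111✓ 11111✓
Round 1: -0010 -0101 -1111 000-0 1-111 10-11 1001- 101-1 1010-
PIs = {-0010, -0101, -1111, 000-0, 1-111, 10-11, 1001-, 101-1, 1010-}
Coverage chart:
  m0: 000-0 ←essential
  m2: -0010,000-0
  m5: -0101 ←essential
  m15: -1111 ←essential
  m18: -0010,1001-
  m19: 10-11,1001-
  m21: -0101,101-1,1010-
  m23: 1-111,10-11,101-1
  m31: -1111,1-111
Essential: -0101, -1111, 000-0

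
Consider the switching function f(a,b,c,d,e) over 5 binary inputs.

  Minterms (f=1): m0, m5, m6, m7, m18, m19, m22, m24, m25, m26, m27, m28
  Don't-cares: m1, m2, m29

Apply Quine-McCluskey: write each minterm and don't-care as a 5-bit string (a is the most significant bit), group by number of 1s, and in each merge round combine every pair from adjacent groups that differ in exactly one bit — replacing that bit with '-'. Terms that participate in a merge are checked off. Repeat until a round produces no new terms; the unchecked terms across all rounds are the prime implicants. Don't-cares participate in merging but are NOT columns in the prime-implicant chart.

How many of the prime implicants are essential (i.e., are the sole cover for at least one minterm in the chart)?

3

Round 0: 00000✓ 00001✓ 00010✓ 00101✓ 00110✓ 00111✓ 10010✓ 10011✓ 10110✓ 11000✓ 11001✓ 11010✓ 11011✓ 11100✓ 11101✓
Round 1: -0010✓ -0110✓ 00-01 00-10✓ 000-0 0000- 001-1 0011- 1-010✓ 1-011✓ 10-10✓ 1001-✓ 11-00✓ 11-01✓ 110-0✓ 110-1✓ 1100-✓ 1101-✓ 1110-✓
Round 2: -0-10 1-01- 11-0- 110--
PIs = {-0-10, 00-01, 000-0, 0000-, 001-1, 0011-, 1-01-, 11-0-, 110--}
Coverage chart:
  m0: 000-0,0000-
  m5: 00-01,001-1
  m6: -0-10,0011-
  m7: 001-1,0011-
  m18: -0-10,1-01-
  m19: 1-01- ←essential
  m22: -0-10 ←essential
  m24: 11-0-,110--
  m25: 11-0-,110--
  m26: 1-01-,110--
  m27: 1-01-,110--
  m28: 11-0- ←essential
Essential: -0-10, 1-01-, 11-0-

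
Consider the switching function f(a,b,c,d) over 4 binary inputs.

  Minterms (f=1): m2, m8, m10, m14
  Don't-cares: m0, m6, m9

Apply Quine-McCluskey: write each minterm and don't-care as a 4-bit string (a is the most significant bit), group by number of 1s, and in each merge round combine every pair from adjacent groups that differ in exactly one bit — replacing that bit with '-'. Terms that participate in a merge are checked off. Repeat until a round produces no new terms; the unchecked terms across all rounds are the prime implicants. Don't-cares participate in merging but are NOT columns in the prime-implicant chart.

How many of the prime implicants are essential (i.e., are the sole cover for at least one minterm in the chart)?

[col 0] 0000*, 0010*, 0110*, 1000*, 1001*, 1010*, 1110*
[col 1] -000*, -010*, -110*, 0-10*, 00-0*, 1-10*, 10-0*, 100-
[col 2] --10, -0-0
Prime implicants: --10, -0-0, 100-
PI chart (minterm → PIs covering it):
  2 | --10,-0-0
  8 | -0-0,100-
  10 | --10,-0-0
  14 | --10  (sole → essential)
Essential prime implicants: --10

1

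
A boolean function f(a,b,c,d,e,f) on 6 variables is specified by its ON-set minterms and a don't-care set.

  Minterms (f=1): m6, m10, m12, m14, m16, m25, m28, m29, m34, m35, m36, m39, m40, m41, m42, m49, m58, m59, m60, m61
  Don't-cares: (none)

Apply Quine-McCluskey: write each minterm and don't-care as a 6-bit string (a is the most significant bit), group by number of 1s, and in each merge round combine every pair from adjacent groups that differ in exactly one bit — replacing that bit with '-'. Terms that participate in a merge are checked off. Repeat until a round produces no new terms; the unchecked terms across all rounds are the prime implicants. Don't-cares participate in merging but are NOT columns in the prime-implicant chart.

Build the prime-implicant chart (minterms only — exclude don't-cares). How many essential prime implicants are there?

9

size-2^0 implicants → 000110(✓)  001010(✓)  001100(✓)  001110(✓)  010000  011001(✓)  011100(✓)  011101(✓)  100010(✓)  100011(✓)  100100  100111(✓)  101000(✓)  101001(✓)  101010(✓)  110001  111010(✓)  111011(✓)  111100(✓)  111101(✓)
size-2^1 implicants → -01010  -11100(✓)  -11101(✓)  0-1100  00-110  001-10  0011-0  011-01  01110-(✓)  1-1010  10-010  100-11  10001-  1010-0  10100-  11101-  11110-(✓)
size-2^2 implicants → -1110-
Unchecked terms (primes): -01010, -1110-, 0-1100, 00-110, 001-10, 0011-0, 010000, 011-01, 1-1010, 10-010, 100-11, 10001-, 100100, 1010-0, 10100-, 110001, 11101-
Minterm coverage:
  m6 ⊆ 00-110 [E]
  m10 ⊆ -01010,001-10
  m12 ⊆ 0-1100,0011-0
  m14 ⊆ 00-110,001-10,0011-0
  m16 ⊆ 010000 [E]
  m25 ⊆ 011-01 [E]
  m28 ⊆ -1110-,0-1100
  m29 ⊆ -1110-,011-01
  m34 ⊆ 10-010,10001-
  m35 ⊆ 100-11,10001-
  m36 ⊆ 100100 [E]
  m39 ⊆ 100-11 [E]
  m40 ⊆ 1010-0,10100-
  m41 ⊆ 10100- [E]
  m42 ⊆ -01010,1-1010,10-010,1010-0
  m49 ⊆ 110001 [E]
  m58 ⊆ 1-1010,11101-
  m59 ⊆ 11101- [E]
  m60 ⊆ -1110- [E]
  m61 ⊆ -1110- [E]
E = {-1110-, 00-110, 010000, 011-01, 100-11, 100100, 10100-, 110001, 11101-}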